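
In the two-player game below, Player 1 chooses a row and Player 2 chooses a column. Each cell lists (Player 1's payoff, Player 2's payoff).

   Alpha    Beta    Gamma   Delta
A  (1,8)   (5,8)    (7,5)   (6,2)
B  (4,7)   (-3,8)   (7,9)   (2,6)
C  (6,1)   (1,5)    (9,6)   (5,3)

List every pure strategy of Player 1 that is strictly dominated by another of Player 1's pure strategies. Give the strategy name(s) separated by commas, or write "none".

B

Nothing dominates A: B at Beta (5>-3); C at Beta (5>1).
B: dominated, since C does at least as well everywhere (Alpha: 6>4, Beta: 1>-3, Gamma: 9>7, Delta: 5>2).
C is not dominated — it holds its own against A at Alpha (6>1); B at Alpha (6>4).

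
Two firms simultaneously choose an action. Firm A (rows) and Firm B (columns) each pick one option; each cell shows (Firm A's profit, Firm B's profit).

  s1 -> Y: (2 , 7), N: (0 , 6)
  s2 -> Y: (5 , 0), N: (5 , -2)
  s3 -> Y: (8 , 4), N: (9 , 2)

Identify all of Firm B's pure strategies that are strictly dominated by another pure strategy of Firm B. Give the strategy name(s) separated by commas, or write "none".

N

Nothing dominates Y: N at s1 (7>6).
N is strictly dominated by Y (s1: 7>6, s2: 0>-2, s3: 4>2).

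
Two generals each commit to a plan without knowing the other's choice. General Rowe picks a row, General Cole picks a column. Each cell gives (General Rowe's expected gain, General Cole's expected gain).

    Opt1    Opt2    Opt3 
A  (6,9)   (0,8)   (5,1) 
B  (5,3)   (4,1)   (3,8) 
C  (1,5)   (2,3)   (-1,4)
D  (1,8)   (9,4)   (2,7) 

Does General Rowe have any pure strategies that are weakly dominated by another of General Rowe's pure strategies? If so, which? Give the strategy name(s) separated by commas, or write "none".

C

A: no other strategy beats it everywhere (B at Opt1 (6>5); C at Opt1 (6>1); D at Opt1 (6>1)).
Nothing dominates B: A at Opt2 (4>0); C at Opt1 (5>1); D at Opt1 (5>1).
B weakly dominates C — Opt1: 5>1, Opt2: 4>2, Opt3: 3>-1.
Nothing dominates D: A at Opt2 (9>0); B at Opt2 (9>4); C at Opt2 (9>2).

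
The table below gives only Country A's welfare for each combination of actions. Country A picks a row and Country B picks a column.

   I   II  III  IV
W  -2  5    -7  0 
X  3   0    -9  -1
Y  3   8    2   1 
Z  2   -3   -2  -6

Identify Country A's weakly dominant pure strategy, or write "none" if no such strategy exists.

Y

Y vs W: I: 3>-2, II: 8>5, III: 2>-7, IV: 1>0.
Y vs X: I: 3=3, II: 8>0, III: 2>-9, IV: 1>-1.
Y vs Z: I: 3>2, II: 8>-3, III: 2>-2, IV: 1>-6.
Y is at least as good as every other strategy against every opponent action, so it is weakly dominant.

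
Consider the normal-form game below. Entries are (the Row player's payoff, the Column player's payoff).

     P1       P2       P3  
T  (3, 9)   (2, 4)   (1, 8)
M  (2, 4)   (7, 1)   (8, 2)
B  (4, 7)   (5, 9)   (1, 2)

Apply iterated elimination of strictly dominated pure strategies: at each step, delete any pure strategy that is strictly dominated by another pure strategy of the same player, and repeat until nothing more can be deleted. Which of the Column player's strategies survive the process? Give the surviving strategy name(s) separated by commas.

Column P3 is eliminated: P1 beats it against every remaining row (T: 9>8, M: 4>2, B: 7>2).
The Row player's strategy T is strictly dominated by B (P1: 4>3, P2: 5>2) and is removed.
Among the remaining strategies, none is strictly dominated by another pure strategy of the same player, so the elimination stops.
Surviving strategies — the Row player: {M, B}; the Column player: {P1, P2}.

P1, P2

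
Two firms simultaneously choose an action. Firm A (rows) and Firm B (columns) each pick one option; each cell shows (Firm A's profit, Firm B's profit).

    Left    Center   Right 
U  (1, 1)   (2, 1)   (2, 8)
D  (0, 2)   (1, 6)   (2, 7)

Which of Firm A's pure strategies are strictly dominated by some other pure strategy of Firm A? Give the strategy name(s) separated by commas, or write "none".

U: no other strategy beats it everywhere (D at Left (1>0)).
D: no other strategy beats it everywhere (U at Right (2=2)).

none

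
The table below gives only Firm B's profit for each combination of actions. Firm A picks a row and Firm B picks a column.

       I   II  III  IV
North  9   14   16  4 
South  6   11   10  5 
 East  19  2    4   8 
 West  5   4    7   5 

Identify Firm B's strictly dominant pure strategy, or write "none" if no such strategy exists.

I fails to dominate II at North (9<14).
II fails to dominate I at East (2<19).
III fails to dominate I at East (4<19).
IV fails to dominate I at North (4<9).
No single strategy dominates all the others.

none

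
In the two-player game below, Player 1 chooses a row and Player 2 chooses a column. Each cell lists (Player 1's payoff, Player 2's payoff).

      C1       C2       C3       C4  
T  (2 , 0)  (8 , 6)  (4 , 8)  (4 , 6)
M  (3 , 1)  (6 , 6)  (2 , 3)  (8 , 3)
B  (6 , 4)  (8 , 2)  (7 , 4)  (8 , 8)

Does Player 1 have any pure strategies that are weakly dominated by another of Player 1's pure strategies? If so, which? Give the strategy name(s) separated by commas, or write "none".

T, M

B weakly dominates T — C1: 6>2, C2: 8=8, C3: 7>4, C4: 8>4.
M is weakly dominated by B (C1: 6>3, C2: 8>6, C3: 7>2, C4: 8=8).
B is not dominated — it holds its own against T at C1 (6>2); M at C1 (6>3).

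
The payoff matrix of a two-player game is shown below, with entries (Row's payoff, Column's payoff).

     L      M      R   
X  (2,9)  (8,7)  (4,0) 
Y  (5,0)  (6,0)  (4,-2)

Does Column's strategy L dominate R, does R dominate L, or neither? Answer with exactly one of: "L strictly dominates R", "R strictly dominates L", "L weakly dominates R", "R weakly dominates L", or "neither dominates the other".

L strictly dominates R

Compare L to R across each opponent action: X: 9>0, Y: 0>-2.
L gives a strictly higher payoff against each opponent action, so L strictly dominates R.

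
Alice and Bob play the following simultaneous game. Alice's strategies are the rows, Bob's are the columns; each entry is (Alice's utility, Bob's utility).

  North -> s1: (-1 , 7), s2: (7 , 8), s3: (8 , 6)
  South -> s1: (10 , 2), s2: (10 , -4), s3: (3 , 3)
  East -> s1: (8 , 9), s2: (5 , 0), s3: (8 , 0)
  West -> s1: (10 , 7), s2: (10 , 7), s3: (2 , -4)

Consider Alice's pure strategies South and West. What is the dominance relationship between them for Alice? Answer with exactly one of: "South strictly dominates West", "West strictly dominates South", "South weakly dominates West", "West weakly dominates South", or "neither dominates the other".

Compare South to West across every action of Bob: s1: 10=10, s2: 10=10, s3: 3>2.
South is at least as good everywhere and strictly better somewhere (tied only at s1, s2), so South weakly but not strictly dominates West.

South weakly dominates West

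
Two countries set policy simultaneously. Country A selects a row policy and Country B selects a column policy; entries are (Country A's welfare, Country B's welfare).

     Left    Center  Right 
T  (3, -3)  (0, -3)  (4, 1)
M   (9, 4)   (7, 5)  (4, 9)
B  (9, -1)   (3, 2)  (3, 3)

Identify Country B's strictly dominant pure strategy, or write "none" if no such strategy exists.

Right vs Left: T: 1>-3, M: 9>4, B: 3>-1.
Right vs Center: T: 1>-3, M: 9>5, B: 3>2.
Right strictly beats every other strategy against every opponent action, so it is strictly dominant.

Right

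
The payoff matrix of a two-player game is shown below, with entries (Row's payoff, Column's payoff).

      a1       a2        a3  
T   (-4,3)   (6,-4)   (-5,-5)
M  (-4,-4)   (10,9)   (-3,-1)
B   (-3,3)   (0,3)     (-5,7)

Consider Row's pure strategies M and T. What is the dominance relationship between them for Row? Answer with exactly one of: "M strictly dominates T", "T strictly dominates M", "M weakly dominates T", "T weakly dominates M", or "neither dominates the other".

M weakly dominates T

M's payoffs vs T's, by Column's action — a1: -4=-4, a2: 10>6, a3: -3>-5.
M is at least as good everywhere and strictly better somewhere (tied only at a1), so M weakly but not strictly dominates T.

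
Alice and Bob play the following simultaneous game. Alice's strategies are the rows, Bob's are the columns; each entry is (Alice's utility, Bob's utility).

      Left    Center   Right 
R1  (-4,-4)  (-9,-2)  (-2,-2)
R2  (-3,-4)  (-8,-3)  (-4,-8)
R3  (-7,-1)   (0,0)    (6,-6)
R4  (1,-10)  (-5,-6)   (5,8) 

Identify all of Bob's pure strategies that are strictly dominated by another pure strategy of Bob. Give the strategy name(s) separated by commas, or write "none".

Left

Left: dominated, since Center does at least as well everywhere (R1: -2>-4, R2: -3>-4, R3: 0>-1, R4: -6>-10).
Center: no other strategy beats it everywhere (Left at R1 (-2>-4); Right at R1 (-2=-2)).
Right is not dominated — it holds its own against Left at R1 (-2>-4); Center at R1 (-2=-2).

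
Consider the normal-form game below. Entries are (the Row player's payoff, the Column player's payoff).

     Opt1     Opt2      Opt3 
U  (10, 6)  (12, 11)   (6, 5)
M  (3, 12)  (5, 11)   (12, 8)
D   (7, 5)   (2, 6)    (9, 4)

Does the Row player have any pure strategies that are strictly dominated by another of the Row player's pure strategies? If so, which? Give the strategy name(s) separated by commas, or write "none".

none

Nothing dominates U: M at Opt1 (10>3); D at Opt1 (10>7).
Nothing dominates M: U at Opt3 (12>6); D at Opt2 (5>2).
Nothing dominates D: U at Opt3 (9>6); M at Opt1 (7>3).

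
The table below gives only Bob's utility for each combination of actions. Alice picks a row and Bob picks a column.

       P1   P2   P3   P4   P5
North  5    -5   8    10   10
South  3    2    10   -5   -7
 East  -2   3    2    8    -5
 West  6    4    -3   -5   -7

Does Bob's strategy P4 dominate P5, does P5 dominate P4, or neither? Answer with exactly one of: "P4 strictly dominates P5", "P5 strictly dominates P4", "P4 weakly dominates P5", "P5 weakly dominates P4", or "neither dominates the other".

Compare P4 to P5 across every action of Alice: North: 10=10, South: -5>-7, East: 8>-5, West: -5>-7.
P4 is at least as good everywhere and strictly better somewhere (tied only at North), so P4 weakly but not strictly dominates P5.

P4 weakly dominates P5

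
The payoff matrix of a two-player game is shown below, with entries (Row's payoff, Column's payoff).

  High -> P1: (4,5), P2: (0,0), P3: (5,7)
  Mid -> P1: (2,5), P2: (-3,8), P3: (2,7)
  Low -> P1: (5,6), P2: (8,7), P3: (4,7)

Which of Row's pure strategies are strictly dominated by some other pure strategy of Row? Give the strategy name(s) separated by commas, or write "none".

High is not dominated — it holds its own against Mid at P1 (4>2); Low at P3 (5>4).
Mid: dominated, since High does at least as well everywhere (P1: 4>2, P2: 0>-3, P3: 5>2).
Low: no other strategy beats it everywhere (High at P1 (5>4); Mid at P1 (5>2)).

Mid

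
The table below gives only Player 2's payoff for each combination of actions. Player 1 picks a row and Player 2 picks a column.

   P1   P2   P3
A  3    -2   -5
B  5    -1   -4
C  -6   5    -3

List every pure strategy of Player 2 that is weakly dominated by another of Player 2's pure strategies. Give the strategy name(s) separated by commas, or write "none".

P3

Nothing dominates P1: P2 at A (3>-2); P3 at A (3>-5).
Nothing dominates P2: P1 at C (5>-6); P3 at A (-2>-5).
P2 weakly dominates P3 — A: -2>-5, B: -1>-4, C: 5>-3.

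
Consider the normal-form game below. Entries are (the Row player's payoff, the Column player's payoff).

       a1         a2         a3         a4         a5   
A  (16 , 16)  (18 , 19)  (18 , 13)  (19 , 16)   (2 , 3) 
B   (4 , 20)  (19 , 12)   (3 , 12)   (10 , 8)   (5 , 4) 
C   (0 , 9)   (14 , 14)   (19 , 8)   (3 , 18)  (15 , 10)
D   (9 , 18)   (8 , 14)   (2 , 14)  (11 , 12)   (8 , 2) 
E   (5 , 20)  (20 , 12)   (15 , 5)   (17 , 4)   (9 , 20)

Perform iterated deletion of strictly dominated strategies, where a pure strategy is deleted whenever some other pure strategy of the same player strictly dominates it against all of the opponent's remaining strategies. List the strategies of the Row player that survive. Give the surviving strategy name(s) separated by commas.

A, C, D, E

Row B is eliminated: E beats it against every remaining column (a1: 5>4, a2: 20>19, a3: 15>3, a4: 17>10, a5: 9>5).
The Column player's strategy a3 is strictly dominated by a1 (A: 16>13, C: 9>8, D: 18>14, E: 20>5) and is removed.
Among the remaining strategies, none is strictly dominated by another pure strategy of the same player, so the elimination stops.
Surviving strategies — the Row player: {A, C, D, E}; the Column player: {a1, a2, a4, a5}.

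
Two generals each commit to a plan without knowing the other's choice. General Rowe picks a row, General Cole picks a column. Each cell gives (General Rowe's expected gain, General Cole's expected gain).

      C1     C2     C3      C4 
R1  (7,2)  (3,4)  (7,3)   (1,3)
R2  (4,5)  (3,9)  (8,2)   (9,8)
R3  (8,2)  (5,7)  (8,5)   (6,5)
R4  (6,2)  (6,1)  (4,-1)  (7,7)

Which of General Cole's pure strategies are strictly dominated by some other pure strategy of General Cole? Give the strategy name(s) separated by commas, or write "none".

C1 is strictly dominated by C4 (R1: 3>2, R2: 8>5, R3: 5>2, R4: 7>2).
Nothing dominates C2: C1 at R1 (4>2); C3 at R1 (4>3); C4 at R1 (4>3).
C2 strictly dominates C3 — R1: 4>3, R2: 9>2, R3: 7>5, R4: 1>-1.
C4 is not dominated — it holds its own against C1 at R1 (3>2); C2 at R4 (7>1); C3 at R1 (3=3).

C1, C3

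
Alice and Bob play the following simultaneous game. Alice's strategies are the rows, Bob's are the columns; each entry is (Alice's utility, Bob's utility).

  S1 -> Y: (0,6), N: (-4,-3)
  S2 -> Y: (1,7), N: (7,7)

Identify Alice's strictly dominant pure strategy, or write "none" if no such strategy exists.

S2

S2 vs S1: Y: 1>0, N: 7>-4.
S2 strictly beats every other strategy against every opponent action, so it is strictly dominant.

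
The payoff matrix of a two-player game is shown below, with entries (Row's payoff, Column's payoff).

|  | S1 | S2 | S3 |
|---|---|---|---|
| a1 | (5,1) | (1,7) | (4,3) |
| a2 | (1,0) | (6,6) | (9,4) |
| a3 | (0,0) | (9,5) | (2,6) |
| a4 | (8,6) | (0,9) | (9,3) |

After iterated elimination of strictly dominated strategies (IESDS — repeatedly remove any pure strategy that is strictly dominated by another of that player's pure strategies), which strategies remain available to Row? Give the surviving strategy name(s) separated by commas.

For Column, S2 strictly dominates S1 on the remaining rows (a1: 7>1, a2: 6>0, a3: 5>0, a4: 9>6); eliminate S1.
For Row, a2 strictly dominates a1 on the remaining columns (S2: 6>1, S3: 9>4); eliminate a1.
Among the remaining strategies, none is strictly dominated by another pure strategy of the same player, so the elimination stops.
Surviving strategies — Row: {a2, a3, a4}; Column: {S2, S3}.

a2, a3, a4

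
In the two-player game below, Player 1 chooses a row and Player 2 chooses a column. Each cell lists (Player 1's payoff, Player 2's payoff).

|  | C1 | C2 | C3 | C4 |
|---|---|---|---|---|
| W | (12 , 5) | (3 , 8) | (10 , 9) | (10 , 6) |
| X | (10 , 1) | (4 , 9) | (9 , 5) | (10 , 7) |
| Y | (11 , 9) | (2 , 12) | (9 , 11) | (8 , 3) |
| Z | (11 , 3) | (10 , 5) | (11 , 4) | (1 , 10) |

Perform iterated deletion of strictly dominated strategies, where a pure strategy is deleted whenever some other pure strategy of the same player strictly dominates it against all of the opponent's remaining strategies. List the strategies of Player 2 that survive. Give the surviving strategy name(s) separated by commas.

C2, C3, C4

Player 1's strategy Y is strictly dominated by W (C1: 12>11, C2: 3>2, C3: 10>9, C4: 10>8) and is removed.
Player 2's strategy C1 is strictly dominated by C2 (W: 8>5, X: 9>1, Z: 5>3) and is removed.
Among the remaining strategies, none is strictly dominated by another pure strategy of the same player, so the elimination stops.
Surviving strategies — Player 1: {W, X, Z}; Player 2: {C2, C3, C4}.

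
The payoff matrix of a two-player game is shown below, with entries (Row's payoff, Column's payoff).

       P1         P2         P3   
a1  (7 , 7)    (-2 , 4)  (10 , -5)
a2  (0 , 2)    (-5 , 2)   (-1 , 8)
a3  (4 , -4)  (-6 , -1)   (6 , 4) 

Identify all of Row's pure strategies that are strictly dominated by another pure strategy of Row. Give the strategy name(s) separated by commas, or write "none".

a2, a3

a1 is not dominated — it holds its own against a2 at P1 (7>0); a3 at P1 (7>4).
a1 strictly dominates a2 — P1: 7>0, P2: -2>-5, P3: 10>-1.
a1 strictly dominates a3 — P1: 7>4, P2: -2>-6, P3: 10>6.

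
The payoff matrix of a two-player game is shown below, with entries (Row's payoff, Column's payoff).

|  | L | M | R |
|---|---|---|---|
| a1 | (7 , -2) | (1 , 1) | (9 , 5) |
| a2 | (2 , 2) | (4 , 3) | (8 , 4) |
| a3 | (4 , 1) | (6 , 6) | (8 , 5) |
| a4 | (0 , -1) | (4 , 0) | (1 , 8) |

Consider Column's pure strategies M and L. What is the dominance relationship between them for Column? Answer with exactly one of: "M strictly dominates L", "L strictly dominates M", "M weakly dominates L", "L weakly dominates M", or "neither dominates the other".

M's payoffs vs L's, by Row's action — a1: 1>-2, a2: 3>2, a3: 6>1, a4: 0>-1.
Every comparison favours M, so M strictly dominates L.

M strictly dominates L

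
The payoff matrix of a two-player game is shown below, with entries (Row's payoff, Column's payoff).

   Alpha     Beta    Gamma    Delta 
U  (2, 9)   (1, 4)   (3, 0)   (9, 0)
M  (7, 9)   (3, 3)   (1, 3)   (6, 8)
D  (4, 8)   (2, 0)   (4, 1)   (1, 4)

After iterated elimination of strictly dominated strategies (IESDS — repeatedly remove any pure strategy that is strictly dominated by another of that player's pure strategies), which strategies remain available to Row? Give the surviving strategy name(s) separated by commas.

Column Beta is eliminated: Alpha beats it against every remaining row (U: 9>4, M: 9>3, D: 8>0).
For Column, Alpha strictly dominates Gamma on the remaining rows (U: 9>0, M: 9>3, D: 8>1); eliminate Gamma.
Row D is eliminated: M beats it against every remaining column (Alpha: 7>4, Delta: 6>1).
Column's strategy Delta is strictly dominated by Alpha (U: 9>0, M: 9>8) and is removed.
Row U is eliminated: M beats it against every remaining column (Alpha: 7>2).
Among the remaining strategies, none is strictly dominated by another pure strategy of the same player, so the elimination stops.
Surviving strategies — Row: {M}; Column: {Alpha}.

M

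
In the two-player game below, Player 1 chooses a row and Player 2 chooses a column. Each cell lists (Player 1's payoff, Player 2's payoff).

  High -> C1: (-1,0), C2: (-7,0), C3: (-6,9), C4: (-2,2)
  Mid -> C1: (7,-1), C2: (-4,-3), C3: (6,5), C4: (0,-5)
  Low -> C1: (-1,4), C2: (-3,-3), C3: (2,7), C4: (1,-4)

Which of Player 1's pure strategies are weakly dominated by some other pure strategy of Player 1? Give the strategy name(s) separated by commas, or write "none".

High: dominated, since Mid does at least as well everywhere (C1: 7>-1, C2: -4>-7, C3: 6>-6, C4: 0>-2).
Mid: no other strategy beats it everywhere (High at C1 (7>-1); Low at C1 (7>-1)).
Nothing dominates Low: High at C2 (-3>-7); Mid at C2 (-3>-4).

High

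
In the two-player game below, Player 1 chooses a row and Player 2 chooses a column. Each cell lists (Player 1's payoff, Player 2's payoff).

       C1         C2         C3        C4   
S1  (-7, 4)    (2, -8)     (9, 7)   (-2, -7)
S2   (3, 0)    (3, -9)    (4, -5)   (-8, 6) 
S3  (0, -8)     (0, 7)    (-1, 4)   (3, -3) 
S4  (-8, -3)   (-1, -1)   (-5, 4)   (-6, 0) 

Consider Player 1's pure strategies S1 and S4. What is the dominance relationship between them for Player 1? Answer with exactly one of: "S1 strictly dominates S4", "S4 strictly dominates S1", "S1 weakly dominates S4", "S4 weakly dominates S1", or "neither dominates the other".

S1 strictly dominates S4

S1's payoffs vs S4's, by Player 2's action — C1: -7>-8, C2: 2>-1, C3: 9>-5, C4: -2>-6.
S1 gives a strictly higher payoff against each opponent action, so S1 strictly dominates S4.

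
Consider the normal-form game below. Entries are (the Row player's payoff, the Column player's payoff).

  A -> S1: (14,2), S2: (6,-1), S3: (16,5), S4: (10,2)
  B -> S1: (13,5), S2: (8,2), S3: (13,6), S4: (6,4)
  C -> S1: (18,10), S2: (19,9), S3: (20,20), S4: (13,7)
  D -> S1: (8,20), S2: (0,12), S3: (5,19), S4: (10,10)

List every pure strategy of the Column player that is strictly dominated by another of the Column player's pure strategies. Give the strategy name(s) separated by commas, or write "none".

S2, S4

S1 is not dominated — it holds its own against S2 at A (2>-1); S3 at D (20>19); S4 at A (2=2).
S2 is strictly dominated by S1 (A: 2>-1, B: 5>2, C: 10>9, D: 20>12).
Nothing dominates S3: S1 at A (5>2); S2 at A (5>-1); S4 at A (5>2).
S4 is strictly dominated by S3 (A: 5>2, B: 6>4, C: 20>7, D: 19>10).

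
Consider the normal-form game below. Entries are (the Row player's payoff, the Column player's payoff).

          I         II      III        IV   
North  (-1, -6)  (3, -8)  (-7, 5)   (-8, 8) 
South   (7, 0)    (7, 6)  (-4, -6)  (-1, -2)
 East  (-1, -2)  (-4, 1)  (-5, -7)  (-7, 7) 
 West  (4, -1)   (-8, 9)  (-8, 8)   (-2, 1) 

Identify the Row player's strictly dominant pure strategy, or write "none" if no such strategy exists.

South vs North: I: 7>-1, II: 7>3, III: -4>-7, IV: -1>-8.
South vs East: I: 7>-1, II: 7>-4, III: -4>-5, IV: -1>-7.
South vs West: I: 7>4, II: 7>-8, III: -4>-8, IV: -1>-2.
South strictly beats every other strategy against every opponent action, so it is strictly dominant.

South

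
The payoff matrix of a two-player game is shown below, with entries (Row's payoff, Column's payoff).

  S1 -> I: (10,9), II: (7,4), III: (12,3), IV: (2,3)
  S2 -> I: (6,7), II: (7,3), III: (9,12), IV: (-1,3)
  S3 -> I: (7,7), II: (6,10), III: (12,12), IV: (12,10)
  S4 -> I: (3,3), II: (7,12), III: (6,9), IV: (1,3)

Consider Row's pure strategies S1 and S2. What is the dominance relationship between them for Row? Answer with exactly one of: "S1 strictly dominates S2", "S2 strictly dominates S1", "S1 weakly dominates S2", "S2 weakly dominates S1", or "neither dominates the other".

S1 weakly dominates S2

S1's payoffs vs S2's, by Column's action — I: 10>6, II: 7=7, III: 12>9, IV: 2>-1.
S1 is at least as good everywhere and strictly better somewhere (tied only at II), so S1 weakly but not strictly dominates S2.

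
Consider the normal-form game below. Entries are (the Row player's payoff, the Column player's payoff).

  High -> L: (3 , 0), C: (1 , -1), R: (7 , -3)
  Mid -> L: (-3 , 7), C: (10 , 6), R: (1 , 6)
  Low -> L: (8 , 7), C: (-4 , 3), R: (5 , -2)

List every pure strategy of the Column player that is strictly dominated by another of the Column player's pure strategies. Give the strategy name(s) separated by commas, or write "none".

L: no other strategy beats it everywhere (C at High (0>-1); R at High (0>-3)).
C is strictly dominated by L (High: 0>-1, Mid: 7>6, Low: 7>3).
R: dominated, since L does at least as well everywhere (High: 0>-3, Mid: 7>6, Low: 7>-2).

C, R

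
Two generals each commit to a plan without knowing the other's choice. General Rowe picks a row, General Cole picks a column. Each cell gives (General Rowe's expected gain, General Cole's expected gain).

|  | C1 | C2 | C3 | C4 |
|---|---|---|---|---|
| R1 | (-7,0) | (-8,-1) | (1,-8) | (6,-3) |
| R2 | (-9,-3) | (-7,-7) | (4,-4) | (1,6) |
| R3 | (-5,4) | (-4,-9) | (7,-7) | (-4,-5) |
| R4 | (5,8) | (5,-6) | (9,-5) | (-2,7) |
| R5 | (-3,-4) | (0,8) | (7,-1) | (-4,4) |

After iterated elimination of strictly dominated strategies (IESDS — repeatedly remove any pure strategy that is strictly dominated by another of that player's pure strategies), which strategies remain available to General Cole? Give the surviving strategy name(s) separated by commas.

C1

For General Rowe, R4 strictly dominates R3 on the remaining columns (C1: 5>-5, C2: 5>-4, C3: 9>7, C4: -2>-4); eliminate R3.
For General Rowe, R4 strictly dominates R5 on the remaining columns (C1: 5>-3, C2: 5>0, C3: 9>7, C4: -2>-4); eliminate R5.
Column C2 is eliminated: C1 beats it against every remaining row (R1: 0>-1, R2: -3>-7, R4: 8>-6).
For General Cole, C1 strictly dominates C3 on the remaining rows (R1: 0>-8, R2: -3>-4, R4: 8>-5); eliminate C3.
General Rowe's strategy R2 is strictly dominated by R1 (C1: -7>-9, C4: 6>1) and is removed.
General Cole's strategy C4 is strictly dominated by C1 (R1: 0>-3, R4: 8>7) and is removed.
For General Rowe, R4 strictly dominates R1 on the remaining columns (C1: 5>-7); eliminate R1.
Among the remaining strategies, none is strictly dominated by another pure strategy of the same player, so the elimination stops.
Surviving strategies — General Rowe: {R4}; General Cole: {C1}.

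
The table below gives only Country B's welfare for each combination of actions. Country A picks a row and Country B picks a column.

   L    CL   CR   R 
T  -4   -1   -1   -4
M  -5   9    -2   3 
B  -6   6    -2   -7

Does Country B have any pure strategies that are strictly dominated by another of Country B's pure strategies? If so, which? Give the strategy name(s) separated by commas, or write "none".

L, R

CL strictly dominates L — T: -1>-4, M: 9>-5, B: 6>-6.
Nothing dominates CL: L at T (-1>-4); CR at T (-1=-1); R at T (-1>-4).
CR: no other strategy beats it everywhere (L at T (-1>-4); CL at T (-1=-1); R at T (-1>-4)).
CL strictly dominates R — T: -1>-4, M: 9>3, B: 6>-7.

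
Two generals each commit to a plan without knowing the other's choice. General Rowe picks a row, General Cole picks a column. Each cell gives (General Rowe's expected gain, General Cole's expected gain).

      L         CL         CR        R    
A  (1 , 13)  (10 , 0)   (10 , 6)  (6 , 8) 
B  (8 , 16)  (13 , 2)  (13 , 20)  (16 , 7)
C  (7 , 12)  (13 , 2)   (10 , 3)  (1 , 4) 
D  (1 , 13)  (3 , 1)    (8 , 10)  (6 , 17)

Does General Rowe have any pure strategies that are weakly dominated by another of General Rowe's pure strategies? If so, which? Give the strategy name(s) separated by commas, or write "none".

A, C, D

B weakly dominates A — L: 8>1, CL: 13>10, CR: 13>10, R: 16>6.
Nothing dominates B: A at L (8>1); C at L (8>7); D at L (8>1).
B weakly dominates C — L: 8>7, CL: 13=13, CR: 13>10, R: 16>1.
D is weakly dominated by A (L: 1=1, CL: 10>3, CR: 10>8, R: 6=6).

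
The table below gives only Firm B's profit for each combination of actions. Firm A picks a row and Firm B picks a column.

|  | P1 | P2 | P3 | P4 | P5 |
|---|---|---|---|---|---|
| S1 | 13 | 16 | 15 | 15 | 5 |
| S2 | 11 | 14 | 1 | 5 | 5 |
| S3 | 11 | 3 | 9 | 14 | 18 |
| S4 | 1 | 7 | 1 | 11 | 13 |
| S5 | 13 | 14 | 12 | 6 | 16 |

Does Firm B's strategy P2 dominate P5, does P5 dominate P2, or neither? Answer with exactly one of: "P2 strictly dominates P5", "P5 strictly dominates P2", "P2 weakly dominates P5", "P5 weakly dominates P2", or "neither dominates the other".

neither dominates the other

Compare P2 to P5 across every action of Firm A: S1: 16>5, S2: 14>5, S3: 3<18, S4: 7<13, S5: 14<16.
P2 does better at S1, S2 but worse at S3, S4, S5; neither strategy dominates the other.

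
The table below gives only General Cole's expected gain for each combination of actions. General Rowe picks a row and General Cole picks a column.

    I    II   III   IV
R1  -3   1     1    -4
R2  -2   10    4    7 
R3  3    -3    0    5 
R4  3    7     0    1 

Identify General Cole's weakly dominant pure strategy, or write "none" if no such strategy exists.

none

I fails to dominate II at R1 (-3<1).
II fails to dominate I at R3 (-3<3).
III fails to dominate I at R3 (0<3).
IV fails to dominate I at R1 (-4<-3).
No single strategy dominates all the others.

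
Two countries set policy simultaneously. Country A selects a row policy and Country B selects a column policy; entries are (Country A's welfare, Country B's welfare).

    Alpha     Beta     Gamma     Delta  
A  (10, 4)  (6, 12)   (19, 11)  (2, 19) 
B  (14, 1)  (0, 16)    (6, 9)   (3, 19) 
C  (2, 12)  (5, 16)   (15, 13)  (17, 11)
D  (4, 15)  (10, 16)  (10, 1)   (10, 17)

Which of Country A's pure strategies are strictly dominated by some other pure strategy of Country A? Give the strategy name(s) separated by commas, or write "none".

Nothing dominates A: B at Beta (6>0); C at Alpha (10>2); D at Alpha (10>4).
B: no other strategy beats it everywhere (A at Alpha (14>10); C at Alpha (14>2); D at Alpha (14>4)).
Nothing dominates C: A at Delta (17>2); B at Beta (5>0); D at Gamma (15>10).
Nothing dominates D: A at Beta (10>6); B at Beta (10>0); C at Alpha (4>2).

none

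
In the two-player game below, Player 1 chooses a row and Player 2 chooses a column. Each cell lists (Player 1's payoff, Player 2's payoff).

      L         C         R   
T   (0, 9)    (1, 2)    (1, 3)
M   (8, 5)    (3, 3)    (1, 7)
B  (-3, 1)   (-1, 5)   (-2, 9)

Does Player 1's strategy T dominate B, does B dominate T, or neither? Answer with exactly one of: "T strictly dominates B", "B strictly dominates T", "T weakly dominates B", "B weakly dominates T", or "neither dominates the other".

T strictly dominates B

Compare T to B across each choice by Player 2: L: 0>-3, C: 1>-1, R: 1>-2.
Every comparison favours T, so T strictly dominates B.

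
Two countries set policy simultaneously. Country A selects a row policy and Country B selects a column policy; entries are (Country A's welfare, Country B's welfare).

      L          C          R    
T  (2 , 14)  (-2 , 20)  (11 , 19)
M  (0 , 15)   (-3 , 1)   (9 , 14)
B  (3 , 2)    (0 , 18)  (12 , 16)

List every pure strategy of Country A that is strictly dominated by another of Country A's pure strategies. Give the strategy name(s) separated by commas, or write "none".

T, M

T: dominated, since B does at least as well everywhere (L: 3>2, C: 0>-2, R: 12>11).
M is strictly dominated by T (L: 2>0, C: -2>-3, R: 11>9).
Nothing dominates B: T at L (3>2); M at L (3>0).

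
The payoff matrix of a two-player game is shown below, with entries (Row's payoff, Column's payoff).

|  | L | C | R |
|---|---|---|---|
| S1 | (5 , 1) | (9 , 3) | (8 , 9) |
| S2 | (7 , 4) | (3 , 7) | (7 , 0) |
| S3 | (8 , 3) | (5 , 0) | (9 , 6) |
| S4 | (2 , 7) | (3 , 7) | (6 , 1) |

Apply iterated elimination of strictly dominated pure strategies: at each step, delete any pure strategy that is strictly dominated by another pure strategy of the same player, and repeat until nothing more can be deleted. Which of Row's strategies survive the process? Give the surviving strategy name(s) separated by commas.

S3

Row's strategy S2 is strictly dominated by S3 (L: 8>7, C: 5>3, R: 9>7) and is removed.
Row's strategy S4 is strictly dominated by S1 (L: 5>2, C: 9>3, R: 8>6) and is removed.
Column's strategy L is strictly dominated by R (S1: 9>1, S3: 6>3) and is removed.
Column's strategy C is strictly dominated by R (S1: 9>3, S3: 6>0) and is removed.
For Row, S3 strictly dominates S1 on the remaining columns (R: 9>8); eliminate S1.
Among the remaining strategies, none is strictly dominated by another pure strategy of the same player, so the elimination stops.
Surviving strategies — Row: {S3}; Column: {R}.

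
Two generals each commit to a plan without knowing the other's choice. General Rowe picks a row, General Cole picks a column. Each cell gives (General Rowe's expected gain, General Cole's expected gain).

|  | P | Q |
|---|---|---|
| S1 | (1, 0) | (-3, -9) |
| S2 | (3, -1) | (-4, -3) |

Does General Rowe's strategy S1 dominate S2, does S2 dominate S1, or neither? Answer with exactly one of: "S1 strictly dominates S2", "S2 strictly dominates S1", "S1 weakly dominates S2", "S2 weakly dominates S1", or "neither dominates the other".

S1's payoffs vs S2's, by General Cole's action — P: 1<3, Q: -3>-4.
S1 does better at Q but worse at P; neither strategy dominates the other.

neither dominates the other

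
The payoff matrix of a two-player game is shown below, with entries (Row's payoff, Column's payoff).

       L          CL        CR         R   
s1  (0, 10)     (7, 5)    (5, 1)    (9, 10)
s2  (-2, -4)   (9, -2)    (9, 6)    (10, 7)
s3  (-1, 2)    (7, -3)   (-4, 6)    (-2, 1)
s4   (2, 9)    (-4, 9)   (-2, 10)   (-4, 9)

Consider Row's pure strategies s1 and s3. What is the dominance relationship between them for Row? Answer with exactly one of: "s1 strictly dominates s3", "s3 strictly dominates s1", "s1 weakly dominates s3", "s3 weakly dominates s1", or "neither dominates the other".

s1 weakly dominates s3

s1's payoffs vs s3's, by Column's action — L: 0>-1, CL: 7=7, CR: 5>-4, R: 9>-2.
s1 is at least as good everywhere and strictly better somewhere (tied only at CL), so s1 weakly but not strictly dominates s3.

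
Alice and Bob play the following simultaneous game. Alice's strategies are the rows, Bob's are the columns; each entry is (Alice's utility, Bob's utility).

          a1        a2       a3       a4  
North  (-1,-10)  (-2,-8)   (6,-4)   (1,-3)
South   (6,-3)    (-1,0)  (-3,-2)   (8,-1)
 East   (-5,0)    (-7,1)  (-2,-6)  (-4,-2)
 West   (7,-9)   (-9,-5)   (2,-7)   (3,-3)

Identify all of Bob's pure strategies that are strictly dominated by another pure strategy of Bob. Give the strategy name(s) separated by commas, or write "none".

a2 strictly dominates a1 — North: -8>-10, South: 0>-3, East: 1>0, West: -5>-9.
Nothing dominates a2: a1 at North (-8>-10); a3 at South (0>-2); a4 at South (0>-1).
a3 is strictly dominated by a4 (North: -3>-4, South: -1>-2, East: -2>-6, West: -3>-7).
a4 is not dominated — it holds its own against a1 at North (-3>-10); a2 at North (-3>-8); a3 at North (-3>-4).

a1, a3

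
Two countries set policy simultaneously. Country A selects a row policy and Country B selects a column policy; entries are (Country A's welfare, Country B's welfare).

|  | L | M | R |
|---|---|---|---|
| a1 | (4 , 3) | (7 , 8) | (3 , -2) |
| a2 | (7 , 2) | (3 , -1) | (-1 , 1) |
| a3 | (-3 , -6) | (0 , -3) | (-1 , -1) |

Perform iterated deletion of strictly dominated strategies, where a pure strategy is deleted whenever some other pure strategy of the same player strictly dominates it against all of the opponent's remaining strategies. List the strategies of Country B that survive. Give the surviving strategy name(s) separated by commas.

L, M

Row a3 is eliminated: a1 beats it against every remaining column (L: 4>-3, M: 7>0, R: 3>-1).
For Country B, L strictly dominates R on the remaining rows (a1: 3>-2, a2: 2>1); eliminate R.
Among the remaining strategies, none is strictly dominated by another pure strategy of the same player, so the elimination stops.
Surviving strategies — Country A: {a1, a2}; Country B: {L, M}.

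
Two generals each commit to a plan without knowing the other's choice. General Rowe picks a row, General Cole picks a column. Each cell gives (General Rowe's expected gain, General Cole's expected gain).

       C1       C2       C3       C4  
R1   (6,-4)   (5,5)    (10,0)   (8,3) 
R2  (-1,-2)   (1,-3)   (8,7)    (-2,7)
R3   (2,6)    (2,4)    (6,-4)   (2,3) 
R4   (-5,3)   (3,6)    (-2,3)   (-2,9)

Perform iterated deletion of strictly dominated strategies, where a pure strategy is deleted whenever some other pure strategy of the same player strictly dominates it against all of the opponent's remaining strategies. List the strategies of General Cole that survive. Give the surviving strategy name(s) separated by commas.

General Rowe's strategy R2 is strictly dominated by R1 (C1: 6>-1, C2: 5>1, C3: 10>8, C4: 8>-2) and is removed.
For General Rowe, R1 strictly dominates R3 on the remaining columns (C1: 6>2, C2: 5>2, C3: 10>6, C4: 8>2); eliminate R3.
Row R4 is eliminated: R1 beats it against every remaining column (C1: 6>-5, C2: 5>3, C3: 10>-2, C4: 8>-2).
Column C1 is eliminated: C2 beats it against every remaining row (R1: 5>-4).
For General Cole, C2 strictly dominates C3 on the remaining rows (R1: 5>0); eliminate C3.
For General Cole, C2 strictly dominates C4 on the remaining rows (R1: 5>3); eliminate C4.
Among the remaining strategies, none is strictly dominated by another pure strategy of the same player, so the elimination stops.
Surviving strategies — General Rowe: {R1}; General Cole: {C2}.

C2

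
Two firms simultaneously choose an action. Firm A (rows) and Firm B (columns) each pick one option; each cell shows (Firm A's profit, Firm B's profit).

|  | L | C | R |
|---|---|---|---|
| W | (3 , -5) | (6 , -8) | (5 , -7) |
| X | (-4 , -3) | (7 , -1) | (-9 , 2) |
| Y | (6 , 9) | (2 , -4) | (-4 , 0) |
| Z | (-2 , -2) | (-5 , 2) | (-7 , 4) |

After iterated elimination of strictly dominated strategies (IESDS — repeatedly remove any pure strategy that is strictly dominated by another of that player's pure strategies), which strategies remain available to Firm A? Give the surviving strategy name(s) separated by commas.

Y

For Firm A, W strictly dominates Z on the remaining columns (L: 3>-2, C: 6>-5, R: 5>-7); eliminate Z.
Firm B's strategy C is strictly dominated by R (W: -7>-8, X: 2>-1, Y: 0>-4) and is removed.
Firm A's strategy X is strictly dominated by W (L: 3>-4, R: 5>-9) and is removed.
Firm B's strategy R is strictly dominated by L (W: -5>-7, Y: 9>0) and is removed.
For Firm A, Y strictly dominates W on the remaining columns (L: 6>3); eliminate W.
Among the remaining strategies, none is strictly dominated by another pure strategy of the same player, so the elimination stops.
Surviving strategies — Firm A: {Y}; Firm B: {L}.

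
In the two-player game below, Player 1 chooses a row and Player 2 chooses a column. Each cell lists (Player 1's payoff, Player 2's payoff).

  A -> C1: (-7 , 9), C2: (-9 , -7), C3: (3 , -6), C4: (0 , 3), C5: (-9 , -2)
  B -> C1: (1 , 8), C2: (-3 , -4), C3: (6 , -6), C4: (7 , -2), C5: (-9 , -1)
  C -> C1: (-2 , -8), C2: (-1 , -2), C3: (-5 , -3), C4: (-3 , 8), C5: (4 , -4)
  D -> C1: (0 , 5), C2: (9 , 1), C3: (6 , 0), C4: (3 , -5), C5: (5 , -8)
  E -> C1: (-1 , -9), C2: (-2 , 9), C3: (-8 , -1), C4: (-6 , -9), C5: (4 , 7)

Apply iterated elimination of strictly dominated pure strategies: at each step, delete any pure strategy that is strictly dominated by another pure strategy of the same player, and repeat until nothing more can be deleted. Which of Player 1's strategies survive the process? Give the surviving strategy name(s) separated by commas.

B

Row A is eliminated: D beats it against every remaining column (C1: 0>-7, C2: 9>-9, C3: 6>3, C4: 3>0, C5: 5>-9).
For Player 1, D strictly dominates C on the remaining columns (C1: 0>-2, C2: 9>-1, C3: 6>-5, C4: 3>-3, C5: 5>4); eliminate C.
For Player 1, D strictly dominates E on the remaining columns (C1: 0>-1, C2: 9>-2, C3: 6>-8, C4: 3>-6, C5: 5>4); eliminate E.
Player 2's strategy C2 is strictly dominated by C1 (B: 8>-4, D: 5>1) and is removed.
Column C3 is eliminated: C1 beats it against every remaining row (B: 8>-6, D: 5>0).
For Player 2, C1 strictly dominates C4 on the remaining rows (B: 8>-2, D: 5>-5); eliminate C4.
Player 2's strategy C5 is strictly dominated by C1 (B: 8>-1, D: 5>-8) and is removed.
Player 1's strategy D is strictly dominated by B (C1: 1>0) and is removed.
Among the remaining strategies, none is strictly dominated by another pure strategy of the same player, so the elimination stops.
Surviving strategies — Player 1: {B}; Player 2: {C1}.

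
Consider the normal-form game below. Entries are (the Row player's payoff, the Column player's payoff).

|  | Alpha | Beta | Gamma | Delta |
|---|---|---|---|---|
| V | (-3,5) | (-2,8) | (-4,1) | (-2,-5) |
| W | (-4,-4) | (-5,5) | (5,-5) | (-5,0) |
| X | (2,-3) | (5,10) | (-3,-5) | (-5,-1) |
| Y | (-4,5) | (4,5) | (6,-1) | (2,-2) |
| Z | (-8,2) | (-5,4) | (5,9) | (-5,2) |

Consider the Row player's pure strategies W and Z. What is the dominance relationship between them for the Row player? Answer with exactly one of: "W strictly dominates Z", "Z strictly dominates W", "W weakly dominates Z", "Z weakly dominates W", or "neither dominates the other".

W's payoffs vs Z's, by the Column player's action — Alpha: -4>-8, Beta: -5=-5, Gamma: 5=5, Delta: -5=-5.
W is at least as good everywhere and strictly better somewhere (tied only at Beta, Gamma, Delta), so W weakly but not strictly dominates Z.

W weakly dominates Z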